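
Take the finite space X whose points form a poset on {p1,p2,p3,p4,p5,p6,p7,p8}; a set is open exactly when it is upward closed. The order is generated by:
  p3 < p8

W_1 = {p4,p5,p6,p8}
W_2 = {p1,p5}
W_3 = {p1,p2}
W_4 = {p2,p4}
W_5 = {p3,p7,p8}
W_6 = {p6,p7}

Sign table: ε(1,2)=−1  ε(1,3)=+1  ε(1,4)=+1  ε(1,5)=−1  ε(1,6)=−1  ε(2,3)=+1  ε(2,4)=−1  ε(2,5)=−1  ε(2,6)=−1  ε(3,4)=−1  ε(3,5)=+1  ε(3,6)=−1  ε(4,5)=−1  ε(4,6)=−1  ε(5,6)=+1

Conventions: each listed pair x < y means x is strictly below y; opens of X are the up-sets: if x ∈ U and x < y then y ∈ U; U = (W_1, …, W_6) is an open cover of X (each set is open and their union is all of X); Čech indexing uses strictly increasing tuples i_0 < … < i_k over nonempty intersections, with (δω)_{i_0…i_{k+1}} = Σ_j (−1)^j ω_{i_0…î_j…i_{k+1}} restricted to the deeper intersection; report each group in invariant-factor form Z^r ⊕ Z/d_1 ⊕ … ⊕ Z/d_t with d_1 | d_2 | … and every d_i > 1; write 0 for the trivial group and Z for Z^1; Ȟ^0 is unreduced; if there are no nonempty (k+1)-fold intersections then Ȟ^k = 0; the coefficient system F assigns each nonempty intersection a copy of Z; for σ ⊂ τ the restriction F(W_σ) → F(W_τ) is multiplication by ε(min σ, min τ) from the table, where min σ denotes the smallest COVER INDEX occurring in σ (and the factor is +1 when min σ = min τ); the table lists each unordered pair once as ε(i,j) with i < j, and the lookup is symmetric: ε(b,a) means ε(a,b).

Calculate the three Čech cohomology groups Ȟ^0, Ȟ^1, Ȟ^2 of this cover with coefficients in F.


intersection data:
  W12={p5} W14={p4} W15={p8} W16={p6} W23={p1} W34={p2} W56={p7}
C dims 6,7; δ0: rk 5, SNF 1^5
Ȟ^0 = (6 − 5) − 0 = 1, so Ȟ^0 ≅ Z
Ȟ^1 = (7 − 0) − 5 = 2, so Ȟ^1 ≅ Z^2
Ȟ^2 = (0 − 0) − 0 = 0, so Ȟ^2 ≅ 0

Ȟ^0 = Z; Ȟ^1 = Z^2; Ȟ^2 = 0


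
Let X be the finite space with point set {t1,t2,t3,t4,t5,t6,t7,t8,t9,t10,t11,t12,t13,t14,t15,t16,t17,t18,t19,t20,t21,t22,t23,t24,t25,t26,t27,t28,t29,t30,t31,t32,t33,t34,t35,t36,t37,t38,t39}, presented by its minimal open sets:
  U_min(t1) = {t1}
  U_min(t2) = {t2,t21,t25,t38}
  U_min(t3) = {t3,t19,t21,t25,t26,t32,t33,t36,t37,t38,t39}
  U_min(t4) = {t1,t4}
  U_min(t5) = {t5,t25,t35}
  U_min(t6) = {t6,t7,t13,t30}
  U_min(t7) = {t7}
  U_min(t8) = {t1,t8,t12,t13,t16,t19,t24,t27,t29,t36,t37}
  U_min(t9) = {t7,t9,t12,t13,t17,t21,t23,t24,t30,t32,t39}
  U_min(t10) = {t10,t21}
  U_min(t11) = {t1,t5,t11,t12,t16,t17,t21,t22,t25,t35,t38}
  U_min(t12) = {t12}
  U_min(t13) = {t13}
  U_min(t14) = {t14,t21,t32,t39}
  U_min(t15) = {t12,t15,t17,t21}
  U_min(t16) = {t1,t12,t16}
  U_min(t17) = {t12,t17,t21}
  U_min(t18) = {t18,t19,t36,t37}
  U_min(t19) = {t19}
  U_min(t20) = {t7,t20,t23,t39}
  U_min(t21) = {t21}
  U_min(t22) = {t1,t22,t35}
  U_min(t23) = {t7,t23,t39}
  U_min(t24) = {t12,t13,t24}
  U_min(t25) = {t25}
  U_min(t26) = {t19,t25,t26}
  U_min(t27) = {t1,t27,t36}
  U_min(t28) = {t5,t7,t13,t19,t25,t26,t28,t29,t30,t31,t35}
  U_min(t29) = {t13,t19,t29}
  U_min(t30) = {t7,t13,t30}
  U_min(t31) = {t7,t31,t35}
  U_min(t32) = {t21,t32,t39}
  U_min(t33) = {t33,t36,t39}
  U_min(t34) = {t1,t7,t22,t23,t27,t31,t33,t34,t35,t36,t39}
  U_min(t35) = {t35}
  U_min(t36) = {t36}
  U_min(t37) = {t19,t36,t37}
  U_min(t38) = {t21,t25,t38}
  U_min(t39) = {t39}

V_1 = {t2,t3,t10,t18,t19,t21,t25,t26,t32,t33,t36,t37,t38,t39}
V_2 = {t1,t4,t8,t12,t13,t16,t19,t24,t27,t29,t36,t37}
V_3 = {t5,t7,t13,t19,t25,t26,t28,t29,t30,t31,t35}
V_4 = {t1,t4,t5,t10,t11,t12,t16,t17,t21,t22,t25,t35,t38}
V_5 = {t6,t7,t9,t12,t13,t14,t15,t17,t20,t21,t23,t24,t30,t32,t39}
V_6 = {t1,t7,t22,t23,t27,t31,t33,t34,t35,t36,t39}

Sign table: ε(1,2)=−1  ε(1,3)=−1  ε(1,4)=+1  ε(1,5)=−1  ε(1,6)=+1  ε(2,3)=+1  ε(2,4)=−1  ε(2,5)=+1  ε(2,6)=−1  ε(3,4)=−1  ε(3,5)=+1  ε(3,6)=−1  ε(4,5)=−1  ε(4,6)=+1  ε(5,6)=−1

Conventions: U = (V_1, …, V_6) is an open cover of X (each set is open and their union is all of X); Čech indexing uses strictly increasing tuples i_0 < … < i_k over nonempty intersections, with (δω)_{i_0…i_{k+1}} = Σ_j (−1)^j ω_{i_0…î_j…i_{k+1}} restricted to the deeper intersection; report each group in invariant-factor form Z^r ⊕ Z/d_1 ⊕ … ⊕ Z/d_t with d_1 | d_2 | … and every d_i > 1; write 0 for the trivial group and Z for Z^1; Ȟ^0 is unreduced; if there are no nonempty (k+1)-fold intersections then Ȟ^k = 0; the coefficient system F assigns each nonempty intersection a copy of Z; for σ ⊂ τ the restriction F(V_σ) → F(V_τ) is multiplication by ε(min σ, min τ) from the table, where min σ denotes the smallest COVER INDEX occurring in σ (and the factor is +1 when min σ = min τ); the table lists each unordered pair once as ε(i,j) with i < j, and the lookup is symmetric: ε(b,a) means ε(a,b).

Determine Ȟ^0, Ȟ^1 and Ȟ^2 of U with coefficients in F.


Ȟ^0 = Z, Ȟ^1 = 0, Ȟ^2 = Z/2

nonempty overlaps:
  V12={t19,t36,t37} V13={t19,t25,t26} V14={t10,t21,t25,t38} V15={t21,t32,t39} V16={t33,t36,t39} V23={t13,t19,t29} V24={t1,t4,t12,t16} V25={t12,t13,t24} V26={t1,t27,t36} V34={t5,t25,t35} V35={t7,t13,t30} V36={t7,t31,t35} V45={t12,t17,t21} V46={t1,t22,t35} V56={t7,t23,t39}
  V123={t19} V126={t36} V134={t25} V145={t21} V156={t39} V235={t13} V245={t12} V246={t1} V346={t35} V356={t7}
C dims 6,15,10; δ0: rk 5, SNF 1^5; δ1: rk 10, SNF 1^9·2
degree 0: 6−5−0 = 1 → Ȟ^0 ≅ Z
degree 1: 15−10−5 = 0 → Ȟ^1 ≅ 0
degree 2: 10−0−10 = 0 plus torsion [2] → Ȟ^2 ≅ Z/2


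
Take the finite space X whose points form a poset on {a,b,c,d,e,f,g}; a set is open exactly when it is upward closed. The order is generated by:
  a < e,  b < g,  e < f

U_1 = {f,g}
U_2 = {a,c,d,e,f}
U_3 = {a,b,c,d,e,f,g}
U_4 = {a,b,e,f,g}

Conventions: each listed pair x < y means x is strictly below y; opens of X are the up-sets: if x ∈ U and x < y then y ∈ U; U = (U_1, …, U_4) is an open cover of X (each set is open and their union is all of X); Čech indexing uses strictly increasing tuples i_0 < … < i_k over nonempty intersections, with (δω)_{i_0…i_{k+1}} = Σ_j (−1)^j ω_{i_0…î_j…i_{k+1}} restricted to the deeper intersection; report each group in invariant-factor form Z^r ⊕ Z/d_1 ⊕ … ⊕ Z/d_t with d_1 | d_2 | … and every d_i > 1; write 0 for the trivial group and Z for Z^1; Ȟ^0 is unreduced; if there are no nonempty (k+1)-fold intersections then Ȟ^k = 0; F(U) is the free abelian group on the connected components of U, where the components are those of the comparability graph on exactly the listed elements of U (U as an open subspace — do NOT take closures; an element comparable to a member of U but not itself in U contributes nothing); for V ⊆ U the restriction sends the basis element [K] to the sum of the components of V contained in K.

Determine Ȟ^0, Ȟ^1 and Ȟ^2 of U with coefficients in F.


nerve of the cover:
  U12={f} U13={f,g} U14={f,g} U23={a,c,d,e,f} U24={a,e,f} U34={a,b,e,f,g}
  U123={f} U124={f} U134={f,g} U234={a,e,f}
  U1234={f}
components per intersection:
  U1: {f} {g}
  U2: {a,e,f} {c} {d}
  U3: {a,e,f} {b,g} {c} {d}
  U4: {a,e,f} {b,g}
  U12: {f}
  U13: {f} {g}
  U14: {f} {g}
  U23: {a,e,f} {c} {d}
  U24: {a,e,f}
  U34: {a,e,f} {b,g}
  U123: {f}
  U124: {f}
  U134: {f} {g}
  U234: {a,e,f}
  U1234: {f}
C dims 11,11,5,1; δ0: rk 7, SNF 1^7; δ1: rk 4, SNF 1^4; δ2: rk 1, SNF 1^1
Ȟ^0 = (11 − 7) − 0 = 4, so Ȟ^0 ≅ Z^4
Ȟ^1 = (11 − 4) − 7 = 0, so Ȟ^1 ≅ 0
Ȟ^2 = (5 − 1) − 4 = 0, so Ȟ^2 ≅ 0

Ȟ^0 ≅ Z^4; Ȟ^1 ≅ 0; Ȟ^2 ≅ 0


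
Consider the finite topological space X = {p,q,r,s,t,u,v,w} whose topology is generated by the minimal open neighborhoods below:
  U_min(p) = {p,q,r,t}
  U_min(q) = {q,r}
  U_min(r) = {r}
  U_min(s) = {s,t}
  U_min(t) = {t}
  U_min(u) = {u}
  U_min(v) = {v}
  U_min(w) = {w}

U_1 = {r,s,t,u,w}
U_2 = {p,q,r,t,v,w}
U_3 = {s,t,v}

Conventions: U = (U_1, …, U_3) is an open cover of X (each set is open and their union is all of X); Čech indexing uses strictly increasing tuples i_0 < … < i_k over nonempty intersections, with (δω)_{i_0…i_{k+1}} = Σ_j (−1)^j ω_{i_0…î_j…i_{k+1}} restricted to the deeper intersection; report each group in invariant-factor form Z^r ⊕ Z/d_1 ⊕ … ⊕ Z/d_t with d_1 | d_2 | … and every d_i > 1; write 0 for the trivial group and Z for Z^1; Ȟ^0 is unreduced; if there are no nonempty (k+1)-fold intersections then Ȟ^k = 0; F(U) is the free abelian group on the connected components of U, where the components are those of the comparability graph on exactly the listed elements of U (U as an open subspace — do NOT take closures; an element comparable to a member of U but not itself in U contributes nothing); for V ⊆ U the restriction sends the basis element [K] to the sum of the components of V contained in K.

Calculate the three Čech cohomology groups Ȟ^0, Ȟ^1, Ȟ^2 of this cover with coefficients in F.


Ȟ^0(U;F) ≅ Z^4, Ȟ^1(U;F) ≅ 0 and Ȟ^2(U;F) ≅ 0

intersection data:
  U12={r,t,w} U13={s,t} U23={t,v}
  U123={t}
components per intersection:
  U1: {r} {s,t} {u} {w}
  U2: {p,q,r,t} {v} {w}
  U3: {s,t} {v}
  U12: {r} {t} {w}
  U13: {s,t}
  U23: {t} {v}
  U123: {t}
C dims 9,6,1; δ0: rk 5, SNF 1^5; δ1: rk 1, SNF 1^1
Ȟ^0 = (9 − 5) − 0 = 4, so Ȟ^0 ≅ Z^4
Ȟ^1 = (6 − 1) − 5 = 0, so Ȟ^1 ≅ 0
Ȟ^2 = (1 − 0) − 1 = 0, so Ȟ^2 ≅ 0


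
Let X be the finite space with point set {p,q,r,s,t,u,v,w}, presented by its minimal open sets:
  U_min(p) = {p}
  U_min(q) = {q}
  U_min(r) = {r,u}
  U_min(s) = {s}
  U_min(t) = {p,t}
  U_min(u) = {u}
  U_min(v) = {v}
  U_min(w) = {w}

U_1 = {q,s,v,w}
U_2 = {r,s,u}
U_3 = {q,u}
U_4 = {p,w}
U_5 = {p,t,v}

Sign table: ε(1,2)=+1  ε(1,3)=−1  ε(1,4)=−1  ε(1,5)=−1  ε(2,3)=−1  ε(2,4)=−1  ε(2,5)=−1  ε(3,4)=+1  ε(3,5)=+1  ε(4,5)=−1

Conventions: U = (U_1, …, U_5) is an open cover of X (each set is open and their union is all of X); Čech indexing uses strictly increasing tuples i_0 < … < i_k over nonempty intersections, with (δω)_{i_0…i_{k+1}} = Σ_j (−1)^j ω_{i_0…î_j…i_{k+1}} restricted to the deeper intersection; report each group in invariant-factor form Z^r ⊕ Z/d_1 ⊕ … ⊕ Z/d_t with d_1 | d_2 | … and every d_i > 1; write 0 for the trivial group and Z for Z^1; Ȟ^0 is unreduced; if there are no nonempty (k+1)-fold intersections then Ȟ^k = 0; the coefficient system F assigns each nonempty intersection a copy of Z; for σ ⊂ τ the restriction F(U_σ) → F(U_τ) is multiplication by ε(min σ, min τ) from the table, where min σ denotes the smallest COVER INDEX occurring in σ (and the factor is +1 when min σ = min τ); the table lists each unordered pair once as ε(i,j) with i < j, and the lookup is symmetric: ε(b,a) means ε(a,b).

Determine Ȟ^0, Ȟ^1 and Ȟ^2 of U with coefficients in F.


nonempty overlaps:
  U12={s} U13={q} U14={w} U15={v} U23={u} U45={p}
C dims 5,6; δ0: rk 5, SNF 1^4·2
degree 0: 5−5−0 = 0 → Ȟ^0 ≅ 0
degree 1: 6−0−5 = 1 plus torsion [2] → Ȟ^1 ≅ Z ⊕ Z/2
degree 2: 0−0−0 = 0 → Ȟ^2 ≅ 0

Ȟ^0 = 0; Ȟ^1 = Z ⊕ Z/2; Ȟ^2 = 0


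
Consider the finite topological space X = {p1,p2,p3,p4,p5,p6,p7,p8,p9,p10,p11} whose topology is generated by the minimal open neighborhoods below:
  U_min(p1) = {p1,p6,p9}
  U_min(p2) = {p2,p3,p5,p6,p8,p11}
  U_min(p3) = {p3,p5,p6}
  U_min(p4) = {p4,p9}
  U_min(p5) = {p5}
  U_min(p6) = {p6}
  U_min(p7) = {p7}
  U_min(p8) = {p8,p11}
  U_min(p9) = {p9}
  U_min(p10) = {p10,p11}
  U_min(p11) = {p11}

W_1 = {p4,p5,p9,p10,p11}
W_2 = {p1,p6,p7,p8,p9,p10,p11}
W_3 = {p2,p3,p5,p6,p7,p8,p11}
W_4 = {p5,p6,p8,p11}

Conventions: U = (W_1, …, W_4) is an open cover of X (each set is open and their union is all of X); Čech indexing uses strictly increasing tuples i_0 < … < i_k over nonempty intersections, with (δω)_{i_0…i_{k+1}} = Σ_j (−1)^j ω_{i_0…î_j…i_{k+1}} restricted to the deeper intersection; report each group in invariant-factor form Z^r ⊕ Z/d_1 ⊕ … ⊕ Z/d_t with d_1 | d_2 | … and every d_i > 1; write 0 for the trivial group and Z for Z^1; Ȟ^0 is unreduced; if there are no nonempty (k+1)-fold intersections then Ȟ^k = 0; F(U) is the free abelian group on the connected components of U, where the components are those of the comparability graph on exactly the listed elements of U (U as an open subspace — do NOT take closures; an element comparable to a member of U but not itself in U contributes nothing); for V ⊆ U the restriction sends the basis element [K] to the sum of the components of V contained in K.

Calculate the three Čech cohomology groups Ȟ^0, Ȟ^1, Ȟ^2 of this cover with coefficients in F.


nerve simplices:
  W12={p9,p10,p11} W13={p5,p11} W14={p5,p11} W23={p6,p7,p8,p11} W24={p6,p8,p11} W34={p5,p6,p8,p11}
  W123={p11} W124={p11} W134={p5,p11} W234={p6,p8,p11}
  W1234={p11}
components per intersection:
  W1: {p4,p9} {p5} {p10,p11}
  W2: {p1,p6,p9} {p7} {p8,p10,p11}
  W3: {p2,p3,p5,p6,p8,p11} {p7}
  W4: {p5} {p6} {p8,p11}
  W12: {p9} {p10,p11}
  W13: {p5} {p11}
  W14: {p5} {p11}
  W23: {p6} {p7} {p8,p11}
  W24: {p6} {p8,p11}
  W34: {p5} {p6} {p8,p11}
  W123: {p11}
  W124: {p11}
  W134: {p5} {p11}
  W234: {p6} {p8,p11}
  W1234: {p11}
C dims 11,14,6,1; δ0: rk 9, SNF 1^9; δ1: rk 5, SNF 1^5; δ2: rk 1, SNF 1^1
degree 0: 11−9−0 = 2 → Ȟ^0 ≅ Z^2
degree 1: 14−5−9 = 0 → Ȟ^1 ≅ 0
degree 2: 6−1−5 = 0 → Ȟ^2 ≅ 0

Ȟ^0(U;F) ≅ Z^2, Ȟ^1(U;F) ≅ 0 and Ȟ^2(U;F) ≅ 0


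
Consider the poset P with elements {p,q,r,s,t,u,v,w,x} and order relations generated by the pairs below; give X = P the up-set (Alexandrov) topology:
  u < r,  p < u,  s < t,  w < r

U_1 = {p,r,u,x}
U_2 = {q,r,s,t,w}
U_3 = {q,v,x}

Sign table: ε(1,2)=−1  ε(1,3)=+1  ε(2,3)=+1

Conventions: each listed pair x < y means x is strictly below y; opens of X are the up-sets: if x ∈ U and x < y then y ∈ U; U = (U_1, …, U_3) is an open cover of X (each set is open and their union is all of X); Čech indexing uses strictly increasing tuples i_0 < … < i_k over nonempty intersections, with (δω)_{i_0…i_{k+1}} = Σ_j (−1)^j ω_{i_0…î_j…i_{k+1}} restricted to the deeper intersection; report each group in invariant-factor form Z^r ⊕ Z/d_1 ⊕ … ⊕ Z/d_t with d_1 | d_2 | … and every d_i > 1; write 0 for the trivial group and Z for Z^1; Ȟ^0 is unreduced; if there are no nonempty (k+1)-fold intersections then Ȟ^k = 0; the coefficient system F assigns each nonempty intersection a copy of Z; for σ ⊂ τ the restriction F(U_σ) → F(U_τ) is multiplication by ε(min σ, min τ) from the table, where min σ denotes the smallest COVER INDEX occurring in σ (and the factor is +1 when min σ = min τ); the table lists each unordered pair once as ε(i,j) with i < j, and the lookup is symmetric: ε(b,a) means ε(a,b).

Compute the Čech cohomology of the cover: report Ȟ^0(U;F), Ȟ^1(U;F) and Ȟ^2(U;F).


nerve of the cover:
  U12={r} U13={x} U23={q}
C dims 3,3; δ0: rk 3, SNF 1^2·2
Ȟ^0 = (3 − 3) − 0 = 0, so Ȟ^0 ≅ 0
Ȟ^1 = (3 − 0) − 3 = 0 plus torsion [2], so Ȟ^1 ≅ Z/2
Ȟ^2 = (0 − 0) − 0 = 0, so Ȟ^2 ≅ 0

Ȟ^0 ≅ 0; Ȟ^1 ≅ Z/2; Ȟ^2 ≅ 0


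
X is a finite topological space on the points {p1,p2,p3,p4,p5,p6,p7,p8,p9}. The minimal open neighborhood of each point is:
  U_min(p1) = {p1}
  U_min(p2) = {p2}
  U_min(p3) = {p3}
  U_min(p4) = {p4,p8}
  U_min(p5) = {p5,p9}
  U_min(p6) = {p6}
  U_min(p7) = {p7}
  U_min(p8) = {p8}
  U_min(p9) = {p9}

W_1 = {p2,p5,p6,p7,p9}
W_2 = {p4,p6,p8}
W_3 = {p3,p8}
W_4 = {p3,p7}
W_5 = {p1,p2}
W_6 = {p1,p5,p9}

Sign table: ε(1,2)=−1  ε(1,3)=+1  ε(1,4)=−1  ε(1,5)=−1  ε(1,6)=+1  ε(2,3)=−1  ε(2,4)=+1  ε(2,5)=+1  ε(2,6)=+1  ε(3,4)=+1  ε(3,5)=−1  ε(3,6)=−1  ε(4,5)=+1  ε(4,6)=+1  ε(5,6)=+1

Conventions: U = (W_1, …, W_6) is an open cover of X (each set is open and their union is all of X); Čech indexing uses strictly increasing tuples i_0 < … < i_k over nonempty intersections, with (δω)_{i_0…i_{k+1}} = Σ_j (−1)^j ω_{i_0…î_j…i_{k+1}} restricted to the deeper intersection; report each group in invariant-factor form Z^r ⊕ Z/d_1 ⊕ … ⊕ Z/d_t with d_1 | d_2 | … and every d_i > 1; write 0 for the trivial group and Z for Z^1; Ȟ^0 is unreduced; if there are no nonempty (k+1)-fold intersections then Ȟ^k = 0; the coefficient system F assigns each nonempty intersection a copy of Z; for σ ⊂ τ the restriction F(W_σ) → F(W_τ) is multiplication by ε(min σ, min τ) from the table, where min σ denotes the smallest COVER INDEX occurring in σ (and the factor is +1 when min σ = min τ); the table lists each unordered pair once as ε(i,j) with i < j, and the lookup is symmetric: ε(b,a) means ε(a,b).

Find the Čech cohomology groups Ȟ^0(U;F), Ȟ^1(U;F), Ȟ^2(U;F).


nonempty intersections:
  W12={p6} W14={p7} W15={p2} W16={p5,p9} W23={p8} W34={p3} W56={p1}
C dims 6,7; δ0: rk 6, SNF 1^5·2
Ȟ^0: (6−6)−0=0 ⇒ 0
Ȟ^1: (7−0)−6=1 plus torsion [2] ⇒ Z ⊕ Z/2
Ȟ^2: (0−0)−0=0 ⇒ 0

Ȟ^0 = 0; Ȟ^1 = Z ⊕ Z/2; Ȟ^2 = 0


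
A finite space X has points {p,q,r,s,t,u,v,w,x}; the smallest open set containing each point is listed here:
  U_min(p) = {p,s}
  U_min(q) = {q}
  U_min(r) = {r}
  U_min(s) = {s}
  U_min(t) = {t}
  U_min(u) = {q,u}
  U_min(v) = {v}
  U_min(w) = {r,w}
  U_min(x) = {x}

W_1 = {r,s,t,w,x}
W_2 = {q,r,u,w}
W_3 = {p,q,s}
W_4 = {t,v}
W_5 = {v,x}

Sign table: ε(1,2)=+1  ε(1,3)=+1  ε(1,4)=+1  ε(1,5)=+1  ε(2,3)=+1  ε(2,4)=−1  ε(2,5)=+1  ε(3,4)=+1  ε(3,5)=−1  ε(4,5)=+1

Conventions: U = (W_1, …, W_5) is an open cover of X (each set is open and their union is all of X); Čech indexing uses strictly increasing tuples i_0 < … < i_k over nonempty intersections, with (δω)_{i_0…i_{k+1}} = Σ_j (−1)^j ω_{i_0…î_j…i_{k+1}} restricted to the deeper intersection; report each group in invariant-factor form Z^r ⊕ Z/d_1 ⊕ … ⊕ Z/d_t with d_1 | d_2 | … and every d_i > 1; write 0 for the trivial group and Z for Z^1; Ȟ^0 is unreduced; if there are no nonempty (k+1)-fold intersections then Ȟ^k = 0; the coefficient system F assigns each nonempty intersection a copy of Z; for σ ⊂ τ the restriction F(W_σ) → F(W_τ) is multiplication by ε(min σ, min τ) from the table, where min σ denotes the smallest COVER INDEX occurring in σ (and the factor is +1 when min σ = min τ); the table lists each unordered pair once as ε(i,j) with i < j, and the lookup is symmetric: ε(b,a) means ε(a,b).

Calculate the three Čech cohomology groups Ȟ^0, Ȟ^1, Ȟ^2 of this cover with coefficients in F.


Ȟ^0 ≅ Z; Ȟ^1 ≅ Z^2; Ȟ^2 ≅ 0

nonempty overlaps:
  W12={r,w} W13={s} W14={t} W15={x} W23={q} W45={v}
C dims 5,6; δ0: rk 4, SNF 1^4
degree 0: 5−4−0 = 1 → Ȟ^0 ≅ Z
degree 1: 6−0−4 = 2 → Ȟ^1 ≅ Z^2
degree 2: 0−0−0 = 0 → Ȟ^2 ≅ 0


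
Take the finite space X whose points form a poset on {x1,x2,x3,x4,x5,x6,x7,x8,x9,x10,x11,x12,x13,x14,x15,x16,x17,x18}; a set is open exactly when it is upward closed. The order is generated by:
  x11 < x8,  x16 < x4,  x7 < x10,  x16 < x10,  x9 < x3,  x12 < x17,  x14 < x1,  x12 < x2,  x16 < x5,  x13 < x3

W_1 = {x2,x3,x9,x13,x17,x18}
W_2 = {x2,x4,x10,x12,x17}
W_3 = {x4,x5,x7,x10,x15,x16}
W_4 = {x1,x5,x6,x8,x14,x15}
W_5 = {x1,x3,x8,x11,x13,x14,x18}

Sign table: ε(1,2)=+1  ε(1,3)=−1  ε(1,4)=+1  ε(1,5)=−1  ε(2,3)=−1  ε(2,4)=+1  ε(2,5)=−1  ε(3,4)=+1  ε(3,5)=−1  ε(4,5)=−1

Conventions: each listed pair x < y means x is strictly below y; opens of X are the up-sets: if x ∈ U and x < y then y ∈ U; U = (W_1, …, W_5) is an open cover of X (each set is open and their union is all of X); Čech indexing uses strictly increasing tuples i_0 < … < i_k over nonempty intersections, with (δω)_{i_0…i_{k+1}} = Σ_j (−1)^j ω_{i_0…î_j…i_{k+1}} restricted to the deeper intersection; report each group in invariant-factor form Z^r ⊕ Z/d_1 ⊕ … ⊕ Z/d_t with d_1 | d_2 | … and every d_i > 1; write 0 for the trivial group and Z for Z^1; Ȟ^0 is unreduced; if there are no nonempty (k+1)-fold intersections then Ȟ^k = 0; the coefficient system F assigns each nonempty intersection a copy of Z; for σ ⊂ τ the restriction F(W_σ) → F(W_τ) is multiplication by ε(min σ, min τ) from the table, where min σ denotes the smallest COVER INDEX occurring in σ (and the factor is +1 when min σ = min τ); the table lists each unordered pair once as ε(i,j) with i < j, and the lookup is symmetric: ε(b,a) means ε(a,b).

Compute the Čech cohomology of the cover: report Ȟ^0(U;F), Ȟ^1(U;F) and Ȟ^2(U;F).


Ȟ^0 = 0, Ȟ^1 = Z/2 and Ȟ^2 = 0

nerve simplices:
  W12={x2,x17} W15={x3,x13,x18} W23={x4,x10} W34={x5,x15} W45={x1,x8,x14}
C dims 5,5; δ0: rk 5, SNF 1^4·2
degree 0: 5−5−0 = 0 → Ȟ^0 ≅ 0
degree 1: 5−0−5 = 0 plus torsion [2] → Ȟ^1 ≅ Z/2
degree 2: 0−0−0 = 0 → Ȟ^2 ≅ 0


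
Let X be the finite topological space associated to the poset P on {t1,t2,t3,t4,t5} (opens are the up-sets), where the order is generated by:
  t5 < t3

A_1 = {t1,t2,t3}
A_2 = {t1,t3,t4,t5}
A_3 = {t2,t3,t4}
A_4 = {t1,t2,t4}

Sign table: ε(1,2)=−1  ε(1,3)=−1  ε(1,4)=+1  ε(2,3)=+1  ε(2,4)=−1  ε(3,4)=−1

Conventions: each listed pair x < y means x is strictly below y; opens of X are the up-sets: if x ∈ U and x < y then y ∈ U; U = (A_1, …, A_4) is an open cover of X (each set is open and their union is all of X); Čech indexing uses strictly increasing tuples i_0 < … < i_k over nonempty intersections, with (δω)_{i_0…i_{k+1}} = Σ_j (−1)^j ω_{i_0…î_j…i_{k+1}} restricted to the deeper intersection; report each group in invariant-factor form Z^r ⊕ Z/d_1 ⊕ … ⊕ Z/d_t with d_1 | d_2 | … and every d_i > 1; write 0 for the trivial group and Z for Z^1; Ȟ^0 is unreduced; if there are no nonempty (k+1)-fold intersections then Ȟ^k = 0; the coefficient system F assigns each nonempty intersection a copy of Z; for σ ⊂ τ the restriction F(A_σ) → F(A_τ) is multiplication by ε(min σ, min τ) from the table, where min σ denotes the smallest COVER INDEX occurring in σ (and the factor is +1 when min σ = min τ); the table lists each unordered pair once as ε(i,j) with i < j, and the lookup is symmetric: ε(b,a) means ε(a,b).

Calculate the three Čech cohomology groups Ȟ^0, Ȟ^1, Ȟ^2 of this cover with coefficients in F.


Ȟ^0(U;F) ≅ Z, Ȟ^1(U;F) ≅ 0 and Ȟ^2(U;F) ≅ Z

nerve of the cover:
  A12={t1,t3} A13={t2,t3} A14={t1,t2} A23={t3,t4} A24={t1,t4} A34={t2,t4}
  A123={t3} A124={t1} A134={t2} A234={t4}
C dims 4,6,4; δ0: rk 3, SNF 1^3; δ1: rk 3, SNF 1^3
Ȟ^0 = (4 − 3) − 0 = 1, so Ȟ^0 ≅ Z
Ȟ^1 = (6 − 3) − 3 = 0, so Ȟ^1 ≅ 0
Ȟ^2 = (4 − 0) − 3 = 1, so Ȟ^2 ≅ Z


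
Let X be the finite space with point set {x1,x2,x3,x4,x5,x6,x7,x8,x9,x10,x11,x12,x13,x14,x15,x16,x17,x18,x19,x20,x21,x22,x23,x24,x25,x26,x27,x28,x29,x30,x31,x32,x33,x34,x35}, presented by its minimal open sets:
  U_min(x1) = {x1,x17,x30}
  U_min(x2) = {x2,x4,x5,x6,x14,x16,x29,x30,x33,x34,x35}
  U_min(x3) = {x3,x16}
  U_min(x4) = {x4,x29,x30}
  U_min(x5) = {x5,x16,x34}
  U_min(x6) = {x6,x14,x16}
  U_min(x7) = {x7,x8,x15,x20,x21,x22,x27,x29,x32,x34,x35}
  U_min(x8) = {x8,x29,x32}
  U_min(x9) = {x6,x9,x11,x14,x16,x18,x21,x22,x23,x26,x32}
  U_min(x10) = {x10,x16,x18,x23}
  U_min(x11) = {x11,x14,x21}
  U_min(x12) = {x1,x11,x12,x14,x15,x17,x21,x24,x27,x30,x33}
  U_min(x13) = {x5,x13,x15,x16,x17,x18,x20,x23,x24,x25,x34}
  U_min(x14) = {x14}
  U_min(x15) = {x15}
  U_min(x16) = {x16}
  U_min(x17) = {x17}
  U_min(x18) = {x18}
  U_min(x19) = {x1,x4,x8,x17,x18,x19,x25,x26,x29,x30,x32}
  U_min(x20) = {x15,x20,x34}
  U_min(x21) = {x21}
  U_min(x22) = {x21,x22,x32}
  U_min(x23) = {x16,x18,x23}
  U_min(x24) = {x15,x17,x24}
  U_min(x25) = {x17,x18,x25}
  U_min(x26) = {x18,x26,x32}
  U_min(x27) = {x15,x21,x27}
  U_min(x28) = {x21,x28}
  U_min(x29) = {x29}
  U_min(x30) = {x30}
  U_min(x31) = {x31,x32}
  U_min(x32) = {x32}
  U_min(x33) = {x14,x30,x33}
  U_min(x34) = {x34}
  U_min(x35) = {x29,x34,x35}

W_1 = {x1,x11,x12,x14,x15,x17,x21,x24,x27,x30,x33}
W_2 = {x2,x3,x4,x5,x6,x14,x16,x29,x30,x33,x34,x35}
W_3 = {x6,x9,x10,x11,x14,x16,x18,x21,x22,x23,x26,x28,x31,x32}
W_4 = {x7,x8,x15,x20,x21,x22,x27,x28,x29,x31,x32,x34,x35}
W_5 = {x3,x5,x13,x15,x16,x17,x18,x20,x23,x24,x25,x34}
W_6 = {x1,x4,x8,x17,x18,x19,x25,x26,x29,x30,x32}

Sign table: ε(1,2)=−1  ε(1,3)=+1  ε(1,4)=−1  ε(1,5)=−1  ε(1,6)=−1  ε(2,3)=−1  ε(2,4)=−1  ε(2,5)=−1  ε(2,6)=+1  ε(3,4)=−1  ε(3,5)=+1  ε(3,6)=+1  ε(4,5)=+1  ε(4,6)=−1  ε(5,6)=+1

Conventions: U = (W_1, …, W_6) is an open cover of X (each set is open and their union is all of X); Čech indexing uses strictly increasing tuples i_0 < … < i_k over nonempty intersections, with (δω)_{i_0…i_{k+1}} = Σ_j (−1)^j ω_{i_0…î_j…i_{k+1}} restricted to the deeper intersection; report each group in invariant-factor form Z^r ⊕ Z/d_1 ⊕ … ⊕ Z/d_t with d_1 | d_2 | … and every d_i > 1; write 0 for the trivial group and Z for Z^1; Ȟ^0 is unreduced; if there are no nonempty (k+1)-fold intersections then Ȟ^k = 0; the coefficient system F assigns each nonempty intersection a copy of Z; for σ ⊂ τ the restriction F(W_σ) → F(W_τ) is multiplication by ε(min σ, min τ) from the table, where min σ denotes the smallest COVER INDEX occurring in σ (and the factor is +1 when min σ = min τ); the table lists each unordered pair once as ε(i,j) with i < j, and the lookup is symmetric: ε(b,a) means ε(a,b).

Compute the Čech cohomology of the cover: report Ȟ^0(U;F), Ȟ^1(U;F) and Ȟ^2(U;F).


intersection data:
  W12={x14,x30,x33} W13={x11,x14,x21} W14={x15,x21,x27} W15={x15,x17,x24} W16={x1,x17,x30} W23={x6,x14,x16} W24={x29,x34,x35} W25={x3,x5,x16,x34} W26={x4,x29,x30} W34={x21,x22,x28,x31,x32} W35={x16,x18,x23} W36={x18,x26,x32} W45={x15,x20,x34} W46={x8,x29,x32} W56={x17,x18,x25}
  W123={x14} W126={x30} W134={x21} W145={x15} W156={x17} W235={x16} W245={x34} W246={x29} W346={x32} W356={x18}
C dims 6,15,10; δ0: rk 6, SNF 1^5·2; δ1: rk 9, SNF 1^9
Ȟ^0 = (6 − 6) − 0 = 0, so Ȟ^0 ≅ 0
Ȟ^1 = (15 − 9) − 6 = 0 plus torsion [2], so Ȟ^1 ≅ Z/2
Ȟ^2 = (10 − 0) − 9 = 1, so Ȟ^2 ≅ Z

Ȟ^0 = 0, Ȟ^1 = Z/2 and Ȟ^2 = Z


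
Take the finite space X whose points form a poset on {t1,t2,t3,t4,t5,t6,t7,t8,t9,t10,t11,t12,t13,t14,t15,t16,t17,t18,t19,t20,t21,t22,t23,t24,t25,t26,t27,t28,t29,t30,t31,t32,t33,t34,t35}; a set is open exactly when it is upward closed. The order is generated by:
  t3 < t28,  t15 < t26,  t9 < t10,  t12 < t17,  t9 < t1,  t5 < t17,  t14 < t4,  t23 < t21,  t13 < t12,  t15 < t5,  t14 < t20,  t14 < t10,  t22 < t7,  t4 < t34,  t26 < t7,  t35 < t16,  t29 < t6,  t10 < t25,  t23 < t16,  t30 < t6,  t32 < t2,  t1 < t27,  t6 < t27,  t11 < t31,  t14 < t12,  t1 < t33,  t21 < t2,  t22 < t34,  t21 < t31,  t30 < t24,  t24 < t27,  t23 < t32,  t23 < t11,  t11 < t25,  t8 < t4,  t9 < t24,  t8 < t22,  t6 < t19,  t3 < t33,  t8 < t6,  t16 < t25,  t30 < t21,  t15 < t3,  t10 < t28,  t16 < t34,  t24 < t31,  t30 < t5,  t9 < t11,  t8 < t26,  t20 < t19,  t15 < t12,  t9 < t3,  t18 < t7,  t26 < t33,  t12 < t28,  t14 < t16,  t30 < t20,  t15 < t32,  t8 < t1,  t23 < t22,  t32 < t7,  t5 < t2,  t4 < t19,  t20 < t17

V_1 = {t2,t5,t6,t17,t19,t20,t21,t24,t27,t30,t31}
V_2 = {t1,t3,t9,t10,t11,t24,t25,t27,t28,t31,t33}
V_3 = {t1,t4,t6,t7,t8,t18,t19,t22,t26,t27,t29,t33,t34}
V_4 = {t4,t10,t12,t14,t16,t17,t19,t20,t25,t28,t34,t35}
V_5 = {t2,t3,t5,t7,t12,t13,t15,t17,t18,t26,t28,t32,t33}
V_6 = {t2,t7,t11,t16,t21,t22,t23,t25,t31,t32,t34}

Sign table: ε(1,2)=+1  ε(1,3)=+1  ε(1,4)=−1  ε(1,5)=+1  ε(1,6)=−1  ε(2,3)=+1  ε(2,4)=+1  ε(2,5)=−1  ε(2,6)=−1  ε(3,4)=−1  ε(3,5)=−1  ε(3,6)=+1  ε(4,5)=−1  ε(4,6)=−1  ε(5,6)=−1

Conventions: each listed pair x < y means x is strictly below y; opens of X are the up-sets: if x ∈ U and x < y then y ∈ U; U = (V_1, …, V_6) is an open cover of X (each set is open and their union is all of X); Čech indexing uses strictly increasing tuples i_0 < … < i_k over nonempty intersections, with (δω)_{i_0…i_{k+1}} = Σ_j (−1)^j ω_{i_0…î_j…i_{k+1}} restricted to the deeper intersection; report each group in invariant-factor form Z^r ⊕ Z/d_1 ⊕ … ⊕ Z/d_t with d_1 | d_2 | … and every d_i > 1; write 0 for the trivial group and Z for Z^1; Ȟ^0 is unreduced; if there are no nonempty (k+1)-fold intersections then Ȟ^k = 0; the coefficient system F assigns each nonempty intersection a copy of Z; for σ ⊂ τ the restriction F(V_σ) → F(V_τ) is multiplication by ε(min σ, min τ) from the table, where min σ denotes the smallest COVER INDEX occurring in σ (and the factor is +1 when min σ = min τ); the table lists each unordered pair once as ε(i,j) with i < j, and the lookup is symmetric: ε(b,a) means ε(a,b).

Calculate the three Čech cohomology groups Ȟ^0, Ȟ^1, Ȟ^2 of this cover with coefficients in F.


Ȟ^0 = 0; Ȟ^1 = Z/2; Ȟ^2 = Z

intersection data:
  V12={t24,t27,t31} V13={t6,t19,t27} V14={t17,t19,t20} V15={t2,t5,t17} V16={t2,t21,t31} V23={t1,t27,t33} V24={t10,t25,t28} V25={t3,t28,t33} V26={t11,t25,t31} V34={t4,t19,t34} V35={t7,t18,t26,t33} V36={t7,t22,t34} V45={t12,t17,t28} V46={t16,t25,t34} V56={t2,t7,t32}
  V123={t27} V126={t31} V134={t19} V145={t17} V156={t2} V235={t33} V245={t28} V246={t25} V346={t34} V356={t7}
C dims 6,15,10; δ0: rk 6, SNF 1^5·2; δ1: rk 9, SNF 1^9
Ȟ^0 = (6 − 6) − 0 = 0, so Ȟ^0 ≅ 0
Ȟ^1 = (15 − 9) − 6 = 0 plus torsion [2], so Ȟ^1 ≅ Z/2
Ȟ^2 = (10 − 0) − 9 = 1, so Ȟ^2 ≅ Z


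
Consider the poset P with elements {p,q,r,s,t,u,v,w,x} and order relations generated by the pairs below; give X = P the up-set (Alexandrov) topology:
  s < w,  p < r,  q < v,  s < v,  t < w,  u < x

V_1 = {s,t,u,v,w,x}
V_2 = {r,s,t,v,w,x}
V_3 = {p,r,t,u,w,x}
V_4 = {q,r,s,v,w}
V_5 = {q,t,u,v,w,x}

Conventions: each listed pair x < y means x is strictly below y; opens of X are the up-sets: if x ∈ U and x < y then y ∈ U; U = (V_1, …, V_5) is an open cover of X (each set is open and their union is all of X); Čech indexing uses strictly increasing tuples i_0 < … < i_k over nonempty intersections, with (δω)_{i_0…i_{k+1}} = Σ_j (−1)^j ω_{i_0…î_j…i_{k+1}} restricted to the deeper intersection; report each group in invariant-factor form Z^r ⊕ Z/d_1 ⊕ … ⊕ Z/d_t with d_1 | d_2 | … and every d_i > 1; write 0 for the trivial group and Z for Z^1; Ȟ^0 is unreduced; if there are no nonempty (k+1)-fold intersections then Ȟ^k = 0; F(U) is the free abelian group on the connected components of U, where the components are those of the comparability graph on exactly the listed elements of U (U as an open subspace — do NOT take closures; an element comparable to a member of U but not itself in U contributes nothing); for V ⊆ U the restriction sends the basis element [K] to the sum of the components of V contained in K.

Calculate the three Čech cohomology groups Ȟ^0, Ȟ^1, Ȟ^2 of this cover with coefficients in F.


nerve simplices:
  V12={s,t,v,w,x} V13={t,u,w,x} V14={s,v,w} V15={t,u,v,w,x} V23={r,t,w,x} V24={r,s,v,w} V25={t,v,w,x} V34={r,w} V35={t,u,w,x} V45={q,v,w}
  V123={t,w,x} V124={s,v,w} V125={t,v,w,x} V134={w} V135={t,u,w,x} V145={v,w} V234={r,w} V235={t,w,x} V245={v,w} V345={w}
  V1234={w} V1235={t,w,x} V1245={v,w} V1345={w} V2345={w}
  V12345={w}
components per intersection:
  V1: {s,t,v,w} {u,x}
  V2: {r} {s,t,v,w} {x}
  V3: {p,r} {t,w} {u,x}
  V4: {q,s,v,w} {r}
  V5: {q,v} {t,w} {u,x}
  V12: {s,t,v,w} {x}
  V13: {t,w} {u,x}
  V14: {s,v,w}
  V15: {t,w} {u,x} {v}
  V23: {r} {t,w} {x}
  V24: {r} {s,v,w}
  V25: {t,w} {v} {x}
  V34: {r} {w}
  V35: {t,w} {u,x}
  V45: {q,v} {w}
  V123: {t,w} {x}
  V124: {s,v,w}
  V125: {t,w} {v} {x}
  V134: {w}
  V135: {t,w} {u,x}
  V145: {v} {w}
  V234: {r} {w}
  V235: {t,w} {x}
  V245: {v} {w}
  V345: {w}
  V1234: {w}
  V1235: {t,w} {x}
  V1245: {v} {w}
  V1345: {w}
  V2345: {w}
  V12345: {w}
C dims 13,22,18,7; δ0: rk 10, SNF 1^10; δ1: rk 12, SNF 1^12; δ2: rk 6, SNF 1^6
degree 0: 13−10−0 = 3 → Ȟ^0 ≅ Z^3
degree 1: 22−12−10 = 0 → Ȟ^1 ≅ 0
degree 2: 18−6−12 = 0 → Ȟ^2 ≅ 0

Ȟ^0 ≅ Z^3, Ȟ^1 ≅ 0 and Ȟ^2 ≅ 0


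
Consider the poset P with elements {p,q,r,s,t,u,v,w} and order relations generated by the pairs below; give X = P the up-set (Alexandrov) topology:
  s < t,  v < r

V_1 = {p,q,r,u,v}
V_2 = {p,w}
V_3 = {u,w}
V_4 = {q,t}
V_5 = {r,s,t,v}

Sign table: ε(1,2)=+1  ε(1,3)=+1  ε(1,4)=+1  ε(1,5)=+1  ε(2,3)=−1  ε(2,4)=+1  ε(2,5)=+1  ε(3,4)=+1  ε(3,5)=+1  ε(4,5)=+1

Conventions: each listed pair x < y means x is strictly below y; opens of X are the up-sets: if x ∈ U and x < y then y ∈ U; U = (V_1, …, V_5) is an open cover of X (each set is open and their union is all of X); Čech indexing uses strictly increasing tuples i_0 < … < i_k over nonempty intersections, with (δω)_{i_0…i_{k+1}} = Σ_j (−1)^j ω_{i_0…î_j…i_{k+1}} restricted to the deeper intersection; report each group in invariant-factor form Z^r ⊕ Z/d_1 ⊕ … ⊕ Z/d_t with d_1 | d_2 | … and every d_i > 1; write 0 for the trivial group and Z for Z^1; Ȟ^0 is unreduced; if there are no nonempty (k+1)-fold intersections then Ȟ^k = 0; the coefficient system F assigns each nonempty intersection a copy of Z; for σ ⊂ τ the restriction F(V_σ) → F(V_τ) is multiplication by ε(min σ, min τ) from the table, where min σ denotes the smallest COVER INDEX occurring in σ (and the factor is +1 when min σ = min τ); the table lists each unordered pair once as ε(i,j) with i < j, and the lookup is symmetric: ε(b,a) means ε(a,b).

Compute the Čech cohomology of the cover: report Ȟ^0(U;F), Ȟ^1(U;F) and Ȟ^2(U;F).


Ȟ^0 ≅ 0, Ȟ^1 ≅ Z ⊕ Z/2 and Ȟ^2 ≅ 0

nerve simplices:
  V12={p} V13={u} V14={q} V15={r,v} V23={w} V45={t}
C dims 5,6; δ0: rk 5, SNF 1^4·2
degree 0: 5−5−0 = 0 → Ȟ^0 ≅ 0
degree 1: 6−0−5 = 1 plus torsion [2] → Ȟ^1 ≅ Z ⊕ Z/2
degree 2: 0−0−0 = 0 → Ȟ^2 ≅ 0


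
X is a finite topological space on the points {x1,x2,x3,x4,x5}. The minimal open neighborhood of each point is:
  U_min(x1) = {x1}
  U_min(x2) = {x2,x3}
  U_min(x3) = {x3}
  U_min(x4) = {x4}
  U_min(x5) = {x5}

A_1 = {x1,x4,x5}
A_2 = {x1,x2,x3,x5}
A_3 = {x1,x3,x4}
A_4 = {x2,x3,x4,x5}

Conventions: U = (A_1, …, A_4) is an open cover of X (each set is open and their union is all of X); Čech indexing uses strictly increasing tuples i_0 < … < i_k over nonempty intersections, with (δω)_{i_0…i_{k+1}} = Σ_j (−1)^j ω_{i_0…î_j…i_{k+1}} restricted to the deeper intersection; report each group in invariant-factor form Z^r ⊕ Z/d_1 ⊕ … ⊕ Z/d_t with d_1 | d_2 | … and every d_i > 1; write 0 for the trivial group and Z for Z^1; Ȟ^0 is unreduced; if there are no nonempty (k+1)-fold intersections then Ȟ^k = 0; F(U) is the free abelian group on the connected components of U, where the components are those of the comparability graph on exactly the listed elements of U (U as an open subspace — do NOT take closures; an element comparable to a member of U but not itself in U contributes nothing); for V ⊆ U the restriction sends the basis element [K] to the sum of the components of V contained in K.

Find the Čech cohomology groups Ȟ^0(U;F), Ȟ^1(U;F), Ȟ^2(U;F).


Ȟ^0(U;F) ≅ Z^4, Ȟ^1(U;F) ≅ 0 and Ȟ^2(U;F) ≅ 0

nerve simplices:
  A12={x1,x5} A13={x1,x4} A14={x4,x5} A23={x1,x3} A24={x2,x3,x5} A34={x3,x4}
  A123={x1} A124={x5} A134={x4} A234={x3}
components per intersection:
  A1: {x1} {x4} {x5}
  A2: {x1} {x2,x3} {x5}
  A3: {x1} {x3} {x4}
  A4: {x2,x3} {x4} {x5}
  A12: {x1} {x5}
  A13: {x1} {x4}
  A14: {x4} {x5}
  A23: {x1} {x3}
  A24: {x2,x3} {x5}
  A34: {x3} {x4}
  A123: {x1}
  A124: {x5}
  A134: {x4}
  A234: {x3}
C dims 12,12,4; δ0: rk 8, SNF 1^8; δ1: rk 4, SNF 1^4
degree 0: 12−8−0 = 4 → Ȟ^0 ≅ Z^4
degree 1: 12−4−8 = 0 → Ȟ^1 ≅ 0
degree 2: 4−0−4 = 0 → Ȟ^2 ≅ 0


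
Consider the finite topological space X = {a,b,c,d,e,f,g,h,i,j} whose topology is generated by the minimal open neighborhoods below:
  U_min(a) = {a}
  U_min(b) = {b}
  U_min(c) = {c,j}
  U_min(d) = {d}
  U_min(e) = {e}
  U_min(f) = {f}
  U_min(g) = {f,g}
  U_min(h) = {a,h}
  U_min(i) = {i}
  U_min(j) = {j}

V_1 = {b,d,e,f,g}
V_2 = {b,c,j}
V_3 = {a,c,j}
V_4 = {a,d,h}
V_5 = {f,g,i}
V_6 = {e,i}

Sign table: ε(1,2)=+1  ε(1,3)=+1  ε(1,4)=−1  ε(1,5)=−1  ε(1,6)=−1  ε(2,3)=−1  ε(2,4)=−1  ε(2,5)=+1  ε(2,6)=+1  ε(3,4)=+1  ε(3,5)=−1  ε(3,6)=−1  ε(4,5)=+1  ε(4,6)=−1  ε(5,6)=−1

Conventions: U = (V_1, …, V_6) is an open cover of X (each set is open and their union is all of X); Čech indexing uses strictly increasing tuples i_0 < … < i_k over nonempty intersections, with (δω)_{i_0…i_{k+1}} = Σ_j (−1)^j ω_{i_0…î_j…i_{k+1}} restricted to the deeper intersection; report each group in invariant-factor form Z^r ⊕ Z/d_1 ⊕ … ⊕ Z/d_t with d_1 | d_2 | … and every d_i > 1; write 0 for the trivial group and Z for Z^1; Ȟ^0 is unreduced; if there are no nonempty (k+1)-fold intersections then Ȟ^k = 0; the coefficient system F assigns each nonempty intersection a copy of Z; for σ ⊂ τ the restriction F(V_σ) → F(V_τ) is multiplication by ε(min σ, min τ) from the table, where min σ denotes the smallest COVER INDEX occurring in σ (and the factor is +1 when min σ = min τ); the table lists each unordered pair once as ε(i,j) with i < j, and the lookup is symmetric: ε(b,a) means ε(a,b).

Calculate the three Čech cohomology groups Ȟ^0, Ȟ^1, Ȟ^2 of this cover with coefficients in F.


Ȟ^0 ≅ 0,  Ȟ^1 ≅ Z ⊕ Z/2,  Ȟ^2 ≅ 0

nonempty overlaps:
  V12={b} V14={d} V15={f,g} V16={e} V23={c,j} V34={a} V56={i}
C dims 6,7; δ0: rk 6, SNF 1^5·2
degree 0: 6−6−0 = 0 → Ȟ^0 ≅ 0
degree 1: 7−0−6 = 1 plus torsion [2] → Ȟ^1 ≅ Z ⊕ Z/2
degree 2: 0−0−0 = 0 → Ȟ^2 ≅ 0


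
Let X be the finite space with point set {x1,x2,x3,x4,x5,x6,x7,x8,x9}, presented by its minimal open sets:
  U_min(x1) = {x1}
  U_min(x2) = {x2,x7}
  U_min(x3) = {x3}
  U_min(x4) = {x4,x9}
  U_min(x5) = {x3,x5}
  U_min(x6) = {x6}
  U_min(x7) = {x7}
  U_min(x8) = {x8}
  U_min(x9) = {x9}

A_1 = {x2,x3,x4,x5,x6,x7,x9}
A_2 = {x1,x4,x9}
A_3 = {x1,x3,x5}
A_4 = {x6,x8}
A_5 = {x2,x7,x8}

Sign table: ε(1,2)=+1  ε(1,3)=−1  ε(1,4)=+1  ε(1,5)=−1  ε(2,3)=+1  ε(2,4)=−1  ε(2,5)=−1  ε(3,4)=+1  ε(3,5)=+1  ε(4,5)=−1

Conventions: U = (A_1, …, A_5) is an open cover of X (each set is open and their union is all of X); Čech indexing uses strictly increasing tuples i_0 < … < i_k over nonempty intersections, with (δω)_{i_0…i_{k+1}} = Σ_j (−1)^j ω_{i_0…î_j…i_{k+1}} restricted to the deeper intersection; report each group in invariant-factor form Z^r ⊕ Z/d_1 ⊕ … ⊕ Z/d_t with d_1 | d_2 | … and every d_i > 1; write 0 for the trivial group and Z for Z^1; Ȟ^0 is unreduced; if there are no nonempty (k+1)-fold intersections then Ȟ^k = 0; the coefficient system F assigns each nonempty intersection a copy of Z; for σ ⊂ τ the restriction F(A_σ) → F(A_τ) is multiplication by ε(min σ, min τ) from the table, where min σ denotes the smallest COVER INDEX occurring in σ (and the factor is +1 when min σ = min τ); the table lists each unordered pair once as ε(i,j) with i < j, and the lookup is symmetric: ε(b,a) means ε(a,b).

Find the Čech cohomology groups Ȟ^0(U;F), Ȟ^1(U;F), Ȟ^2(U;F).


Ȟ^0(U;F) ≅ 0; Ȟ^1(U;F) ≅ Z ⊕ Z/2; Ȟ^2(U;F) ≅ 0

nonempty overlaps:
  A12={x4,x9} A13={x3,x5} A14={x6} A15={x2,x7} A23={x1} A45={x8}
C dims 5,6; δ0: rk 5, SNF 1^4·2
degree 0: 5−5−0 = 0 → Ȟ^0 ≅ 0
degree 1: 6−0−5 = 1 plus torsion [2] → Ȟ^1 ≅ Z ⊕ Z/2
degree 2: 0−0−0 = 0 → Ȟ^2 ≅ 0


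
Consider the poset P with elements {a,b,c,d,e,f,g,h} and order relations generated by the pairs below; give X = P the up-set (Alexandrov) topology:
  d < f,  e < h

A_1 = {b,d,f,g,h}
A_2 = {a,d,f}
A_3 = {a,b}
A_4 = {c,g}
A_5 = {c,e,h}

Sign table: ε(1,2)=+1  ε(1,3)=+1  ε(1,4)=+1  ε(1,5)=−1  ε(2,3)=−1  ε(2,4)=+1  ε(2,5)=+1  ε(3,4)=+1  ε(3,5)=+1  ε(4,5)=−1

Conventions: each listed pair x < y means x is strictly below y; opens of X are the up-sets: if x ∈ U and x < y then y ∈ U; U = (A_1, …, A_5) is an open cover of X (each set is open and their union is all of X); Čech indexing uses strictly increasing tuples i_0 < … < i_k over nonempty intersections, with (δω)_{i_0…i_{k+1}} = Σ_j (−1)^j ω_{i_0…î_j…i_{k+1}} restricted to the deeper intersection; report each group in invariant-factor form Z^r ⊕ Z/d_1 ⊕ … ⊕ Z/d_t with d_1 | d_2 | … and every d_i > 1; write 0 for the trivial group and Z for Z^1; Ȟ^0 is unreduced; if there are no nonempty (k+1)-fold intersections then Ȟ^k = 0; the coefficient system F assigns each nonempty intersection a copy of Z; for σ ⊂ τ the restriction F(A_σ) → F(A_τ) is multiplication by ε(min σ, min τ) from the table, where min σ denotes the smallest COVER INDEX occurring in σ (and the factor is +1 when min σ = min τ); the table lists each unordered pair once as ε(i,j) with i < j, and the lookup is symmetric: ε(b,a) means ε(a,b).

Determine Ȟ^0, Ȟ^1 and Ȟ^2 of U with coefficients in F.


nonempty overlaps:
  A12={d,f} A13={b} A14={g} A15={h} A23={a} A45={c}
C dims 5,6; δ0: rk 5, SNF 1^4·2
degree 0: 5−5−0 = 0 → Ȟ^0 ≅ 0
degree 1: 6−0−5 = 1 plus torsion [2] → Ȟ^1 ≅ Z ⊕ Z/2
degree 2: 0−0−0 = 0 → Ȟ^2 ≅ 0

Ȟ^0(U;F) ≅ 0, Ȟ^1(U;F) ≅ Z ⊕ Z/2, Ȟ^2(U;F) ≅ 0
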